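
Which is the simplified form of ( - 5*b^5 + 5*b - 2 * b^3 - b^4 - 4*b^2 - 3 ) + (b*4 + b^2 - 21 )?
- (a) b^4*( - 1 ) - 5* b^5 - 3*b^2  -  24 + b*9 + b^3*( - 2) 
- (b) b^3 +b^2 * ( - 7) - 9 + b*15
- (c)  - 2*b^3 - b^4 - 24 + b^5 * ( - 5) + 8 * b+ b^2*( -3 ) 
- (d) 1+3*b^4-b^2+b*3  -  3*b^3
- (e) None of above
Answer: a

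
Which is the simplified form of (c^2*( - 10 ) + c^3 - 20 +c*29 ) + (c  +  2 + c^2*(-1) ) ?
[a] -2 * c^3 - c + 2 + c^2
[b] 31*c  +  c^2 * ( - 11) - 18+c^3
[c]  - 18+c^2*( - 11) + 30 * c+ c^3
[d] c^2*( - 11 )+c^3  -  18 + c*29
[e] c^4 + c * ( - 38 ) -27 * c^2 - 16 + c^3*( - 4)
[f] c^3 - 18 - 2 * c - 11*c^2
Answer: c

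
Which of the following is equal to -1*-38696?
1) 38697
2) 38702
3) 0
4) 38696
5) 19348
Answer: 4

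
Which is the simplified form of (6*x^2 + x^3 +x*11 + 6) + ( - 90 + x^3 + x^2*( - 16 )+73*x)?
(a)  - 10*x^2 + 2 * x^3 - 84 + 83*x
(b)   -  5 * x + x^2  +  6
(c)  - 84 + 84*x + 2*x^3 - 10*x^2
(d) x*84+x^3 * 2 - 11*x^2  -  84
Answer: c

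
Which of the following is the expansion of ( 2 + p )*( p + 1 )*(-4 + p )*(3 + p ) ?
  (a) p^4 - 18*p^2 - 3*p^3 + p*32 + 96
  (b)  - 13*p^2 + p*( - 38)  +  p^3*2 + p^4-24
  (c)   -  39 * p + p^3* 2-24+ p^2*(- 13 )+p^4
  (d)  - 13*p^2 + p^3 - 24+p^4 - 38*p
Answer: b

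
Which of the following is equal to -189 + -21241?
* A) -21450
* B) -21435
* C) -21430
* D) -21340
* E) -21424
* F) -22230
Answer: C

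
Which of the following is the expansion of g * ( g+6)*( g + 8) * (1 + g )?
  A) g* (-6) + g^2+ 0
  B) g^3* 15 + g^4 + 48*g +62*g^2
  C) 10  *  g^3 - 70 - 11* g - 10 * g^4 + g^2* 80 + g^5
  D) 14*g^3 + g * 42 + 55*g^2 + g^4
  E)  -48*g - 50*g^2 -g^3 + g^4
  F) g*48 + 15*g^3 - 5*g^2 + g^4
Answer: B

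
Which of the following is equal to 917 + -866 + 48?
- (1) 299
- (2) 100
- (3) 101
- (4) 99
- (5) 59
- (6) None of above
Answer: 4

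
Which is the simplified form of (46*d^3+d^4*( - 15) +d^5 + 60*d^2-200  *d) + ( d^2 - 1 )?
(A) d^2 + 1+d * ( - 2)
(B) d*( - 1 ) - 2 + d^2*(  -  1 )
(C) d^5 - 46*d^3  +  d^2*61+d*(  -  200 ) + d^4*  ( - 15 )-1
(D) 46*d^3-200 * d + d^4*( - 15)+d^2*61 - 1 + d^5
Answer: D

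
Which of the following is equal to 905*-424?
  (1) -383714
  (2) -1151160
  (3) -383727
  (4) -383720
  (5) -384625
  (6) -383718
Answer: 4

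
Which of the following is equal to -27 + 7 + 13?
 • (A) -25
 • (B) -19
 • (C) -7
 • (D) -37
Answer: C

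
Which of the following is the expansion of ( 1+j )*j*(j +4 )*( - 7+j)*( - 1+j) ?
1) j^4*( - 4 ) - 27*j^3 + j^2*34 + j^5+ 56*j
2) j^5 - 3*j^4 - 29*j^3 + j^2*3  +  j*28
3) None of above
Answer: 2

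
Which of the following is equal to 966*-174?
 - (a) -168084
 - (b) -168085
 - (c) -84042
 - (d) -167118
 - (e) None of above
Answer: a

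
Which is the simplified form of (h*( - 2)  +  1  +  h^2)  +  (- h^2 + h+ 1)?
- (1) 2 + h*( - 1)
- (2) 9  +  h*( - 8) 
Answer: 1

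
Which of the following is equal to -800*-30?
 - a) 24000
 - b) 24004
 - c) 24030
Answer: a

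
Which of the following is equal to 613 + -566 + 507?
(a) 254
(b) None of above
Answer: b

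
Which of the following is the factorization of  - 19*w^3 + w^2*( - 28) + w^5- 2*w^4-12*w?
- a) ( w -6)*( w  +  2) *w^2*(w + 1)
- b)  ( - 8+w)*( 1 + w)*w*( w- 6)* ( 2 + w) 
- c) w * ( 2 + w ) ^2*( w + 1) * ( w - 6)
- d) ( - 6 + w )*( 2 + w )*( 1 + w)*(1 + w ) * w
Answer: d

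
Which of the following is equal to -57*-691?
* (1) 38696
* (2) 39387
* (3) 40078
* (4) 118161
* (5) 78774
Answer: 2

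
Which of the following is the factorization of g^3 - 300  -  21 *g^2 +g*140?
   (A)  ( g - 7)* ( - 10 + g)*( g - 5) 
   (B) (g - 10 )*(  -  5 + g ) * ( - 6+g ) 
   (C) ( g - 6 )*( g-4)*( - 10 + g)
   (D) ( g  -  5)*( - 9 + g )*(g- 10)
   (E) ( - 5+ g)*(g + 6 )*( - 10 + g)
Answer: B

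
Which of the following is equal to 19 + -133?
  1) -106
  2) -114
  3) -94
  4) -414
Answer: 2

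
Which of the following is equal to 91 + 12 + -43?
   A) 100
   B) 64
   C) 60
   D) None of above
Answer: C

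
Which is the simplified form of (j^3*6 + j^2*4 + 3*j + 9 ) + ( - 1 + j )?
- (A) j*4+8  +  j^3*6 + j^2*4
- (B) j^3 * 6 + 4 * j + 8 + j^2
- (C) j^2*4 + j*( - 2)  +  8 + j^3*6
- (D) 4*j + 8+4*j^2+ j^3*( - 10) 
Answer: A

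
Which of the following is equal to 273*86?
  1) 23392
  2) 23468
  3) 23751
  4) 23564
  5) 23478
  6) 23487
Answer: 5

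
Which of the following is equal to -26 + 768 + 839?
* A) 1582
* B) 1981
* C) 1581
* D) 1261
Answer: C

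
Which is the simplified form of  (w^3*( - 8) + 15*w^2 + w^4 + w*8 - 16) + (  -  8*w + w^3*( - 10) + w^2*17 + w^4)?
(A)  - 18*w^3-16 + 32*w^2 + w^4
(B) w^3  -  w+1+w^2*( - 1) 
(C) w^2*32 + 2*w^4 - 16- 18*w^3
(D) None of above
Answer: C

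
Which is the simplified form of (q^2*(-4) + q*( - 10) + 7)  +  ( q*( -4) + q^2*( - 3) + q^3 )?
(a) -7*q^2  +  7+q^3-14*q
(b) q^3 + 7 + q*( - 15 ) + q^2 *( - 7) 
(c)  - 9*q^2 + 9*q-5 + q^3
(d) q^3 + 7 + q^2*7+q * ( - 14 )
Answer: a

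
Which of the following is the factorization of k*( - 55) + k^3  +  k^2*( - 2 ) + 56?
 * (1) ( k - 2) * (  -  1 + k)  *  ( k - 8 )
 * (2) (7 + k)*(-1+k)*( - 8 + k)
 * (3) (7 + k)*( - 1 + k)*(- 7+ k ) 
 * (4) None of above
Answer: 2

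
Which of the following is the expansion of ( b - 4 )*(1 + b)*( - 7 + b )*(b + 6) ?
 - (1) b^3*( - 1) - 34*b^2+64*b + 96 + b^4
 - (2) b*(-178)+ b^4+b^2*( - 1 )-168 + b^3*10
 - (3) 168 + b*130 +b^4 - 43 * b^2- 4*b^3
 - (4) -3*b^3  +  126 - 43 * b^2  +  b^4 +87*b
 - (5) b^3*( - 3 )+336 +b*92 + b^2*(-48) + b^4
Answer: 3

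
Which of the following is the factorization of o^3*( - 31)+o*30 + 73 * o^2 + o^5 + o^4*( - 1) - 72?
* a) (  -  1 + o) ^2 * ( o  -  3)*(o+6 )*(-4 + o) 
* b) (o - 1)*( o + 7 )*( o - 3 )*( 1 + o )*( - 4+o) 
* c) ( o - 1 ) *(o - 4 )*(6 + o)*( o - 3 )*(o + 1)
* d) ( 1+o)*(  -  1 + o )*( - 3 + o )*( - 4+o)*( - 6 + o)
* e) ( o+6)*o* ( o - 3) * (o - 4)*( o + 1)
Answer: c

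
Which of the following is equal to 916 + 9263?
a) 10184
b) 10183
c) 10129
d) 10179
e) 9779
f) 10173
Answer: d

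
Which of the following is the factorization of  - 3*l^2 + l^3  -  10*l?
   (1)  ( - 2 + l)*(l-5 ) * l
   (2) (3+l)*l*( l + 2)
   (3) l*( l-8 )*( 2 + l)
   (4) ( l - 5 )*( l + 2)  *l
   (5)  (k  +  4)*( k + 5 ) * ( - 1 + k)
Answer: 4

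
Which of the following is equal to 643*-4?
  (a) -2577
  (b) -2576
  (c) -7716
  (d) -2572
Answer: d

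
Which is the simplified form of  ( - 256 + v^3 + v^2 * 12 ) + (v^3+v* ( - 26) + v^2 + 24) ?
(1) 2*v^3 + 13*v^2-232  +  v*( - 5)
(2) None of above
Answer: 2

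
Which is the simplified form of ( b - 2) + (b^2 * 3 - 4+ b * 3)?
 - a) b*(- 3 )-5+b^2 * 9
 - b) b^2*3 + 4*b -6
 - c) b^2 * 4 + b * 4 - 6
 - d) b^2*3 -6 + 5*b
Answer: b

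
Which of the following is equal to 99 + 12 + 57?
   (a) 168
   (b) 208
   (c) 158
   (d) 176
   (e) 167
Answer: a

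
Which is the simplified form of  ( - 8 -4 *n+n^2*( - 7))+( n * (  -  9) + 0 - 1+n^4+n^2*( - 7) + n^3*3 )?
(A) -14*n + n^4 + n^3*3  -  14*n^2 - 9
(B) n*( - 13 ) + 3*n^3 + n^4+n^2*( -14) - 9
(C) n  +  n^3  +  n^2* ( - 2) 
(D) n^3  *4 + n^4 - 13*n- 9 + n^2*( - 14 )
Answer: B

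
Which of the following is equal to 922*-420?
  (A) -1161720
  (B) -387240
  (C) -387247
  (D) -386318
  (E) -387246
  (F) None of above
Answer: B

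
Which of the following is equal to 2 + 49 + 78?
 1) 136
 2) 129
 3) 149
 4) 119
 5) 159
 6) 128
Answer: 2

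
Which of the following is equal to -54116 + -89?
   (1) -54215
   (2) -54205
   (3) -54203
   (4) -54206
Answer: 2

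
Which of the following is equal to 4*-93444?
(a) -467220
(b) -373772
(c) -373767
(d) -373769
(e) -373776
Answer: e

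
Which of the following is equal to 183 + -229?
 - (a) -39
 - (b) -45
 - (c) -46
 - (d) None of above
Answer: c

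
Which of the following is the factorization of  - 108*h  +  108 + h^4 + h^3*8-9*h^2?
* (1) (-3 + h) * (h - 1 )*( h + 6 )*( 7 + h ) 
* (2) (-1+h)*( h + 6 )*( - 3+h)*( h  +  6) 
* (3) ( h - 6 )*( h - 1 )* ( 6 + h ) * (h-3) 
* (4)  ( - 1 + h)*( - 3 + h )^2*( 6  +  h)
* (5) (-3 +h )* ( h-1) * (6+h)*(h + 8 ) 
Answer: 2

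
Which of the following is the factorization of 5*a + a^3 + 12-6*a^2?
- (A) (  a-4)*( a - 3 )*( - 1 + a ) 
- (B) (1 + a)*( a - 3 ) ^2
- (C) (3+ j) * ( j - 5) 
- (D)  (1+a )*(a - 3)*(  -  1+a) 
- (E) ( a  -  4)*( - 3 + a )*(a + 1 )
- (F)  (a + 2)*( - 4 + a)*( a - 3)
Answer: E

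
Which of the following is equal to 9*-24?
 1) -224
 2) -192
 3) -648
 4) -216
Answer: 4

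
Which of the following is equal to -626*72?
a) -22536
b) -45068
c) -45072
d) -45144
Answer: c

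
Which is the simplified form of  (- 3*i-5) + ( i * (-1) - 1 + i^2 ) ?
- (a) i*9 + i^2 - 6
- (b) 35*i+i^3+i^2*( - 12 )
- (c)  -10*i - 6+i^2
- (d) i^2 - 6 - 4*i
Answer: d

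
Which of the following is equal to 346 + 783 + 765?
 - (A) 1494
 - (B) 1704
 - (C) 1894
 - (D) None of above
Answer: C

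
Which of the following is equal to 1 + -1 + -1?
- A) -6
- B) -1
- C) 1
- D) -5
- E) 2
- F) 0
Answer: B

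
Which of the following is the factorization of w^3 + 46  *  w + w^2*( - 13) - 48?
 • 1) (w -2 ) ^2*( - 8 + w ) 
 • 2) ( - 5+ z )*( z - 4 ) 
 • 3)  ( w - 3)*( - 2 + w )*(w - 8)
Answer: 3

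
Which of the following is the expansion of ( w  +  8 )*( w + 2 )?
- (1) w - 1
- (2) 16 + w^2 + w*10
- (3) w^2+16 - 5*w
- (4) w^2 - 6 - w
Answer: 2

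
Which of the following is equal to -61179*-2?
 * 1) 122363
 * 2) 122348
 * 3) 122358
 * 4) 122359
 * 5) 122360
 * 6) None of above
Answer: 3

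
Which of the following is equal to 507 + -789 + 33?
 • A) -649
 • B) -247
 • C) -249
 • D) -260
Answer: C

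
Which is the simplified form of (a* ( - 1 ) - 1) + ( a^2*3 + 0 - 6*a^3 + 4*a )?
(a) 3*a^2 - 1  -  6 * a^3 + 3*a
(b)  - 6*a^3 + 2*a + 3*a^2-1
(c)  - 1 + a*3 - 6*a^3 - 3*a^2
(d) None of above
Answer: a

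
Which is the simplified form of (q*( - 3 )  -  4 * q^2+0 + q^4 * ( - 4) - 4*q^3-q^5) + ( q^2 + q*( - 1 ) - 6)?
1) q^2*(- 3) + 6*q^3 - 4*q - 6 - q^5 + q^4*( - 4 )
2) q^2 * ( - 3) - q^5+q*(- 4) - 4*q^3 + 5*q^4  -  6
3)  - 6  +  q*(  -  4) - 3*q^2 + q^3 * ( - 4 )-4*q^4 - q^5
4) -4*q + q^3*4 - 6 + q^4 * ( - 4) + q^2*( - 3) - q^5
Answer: 3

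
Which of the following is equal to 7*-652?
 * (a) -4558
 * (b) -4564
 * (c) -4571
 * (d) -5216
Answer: b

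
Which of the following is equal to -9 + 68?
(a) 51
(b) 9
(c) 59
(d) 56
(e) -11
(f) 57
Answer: c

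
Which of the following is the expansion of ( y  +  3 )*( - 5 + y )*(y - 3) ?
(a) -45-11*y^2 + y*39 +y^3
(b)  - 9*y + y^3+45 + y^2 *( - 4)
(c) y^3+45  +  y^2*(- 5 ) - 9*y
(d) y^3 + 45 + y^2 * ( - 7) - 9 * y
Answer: c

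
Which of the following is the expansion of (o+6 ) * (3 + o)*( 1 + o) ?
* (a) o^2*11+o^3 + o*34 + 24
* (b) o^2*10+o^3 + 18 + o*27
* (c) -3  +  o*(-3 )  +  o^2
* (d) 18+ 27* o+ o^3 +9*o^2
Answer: b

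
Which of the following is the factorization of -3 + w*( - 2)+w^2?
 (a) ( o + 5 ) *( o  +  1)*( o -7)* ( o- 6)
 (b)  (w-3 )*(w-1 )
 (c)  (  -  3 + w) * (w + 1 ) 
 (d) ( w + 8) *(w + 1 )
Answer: c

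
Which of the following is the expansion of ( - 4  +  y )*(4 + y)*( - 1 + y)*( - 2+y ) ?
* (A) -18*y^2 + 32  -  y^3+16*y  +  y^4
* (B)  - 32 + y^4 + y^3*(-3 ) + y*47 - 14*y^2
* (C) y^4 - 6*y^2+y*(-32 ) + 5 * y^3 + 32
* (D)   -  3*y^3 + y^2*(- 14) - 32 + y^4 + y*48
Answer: D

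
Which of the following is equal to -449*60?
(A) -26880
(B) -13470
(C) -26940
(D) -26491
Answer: C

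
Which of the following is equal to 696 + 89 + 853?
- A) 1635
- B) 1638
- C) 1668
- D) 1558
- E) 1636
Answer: B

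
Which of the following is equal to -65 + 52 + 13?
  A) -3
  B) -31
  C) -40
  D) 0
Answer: D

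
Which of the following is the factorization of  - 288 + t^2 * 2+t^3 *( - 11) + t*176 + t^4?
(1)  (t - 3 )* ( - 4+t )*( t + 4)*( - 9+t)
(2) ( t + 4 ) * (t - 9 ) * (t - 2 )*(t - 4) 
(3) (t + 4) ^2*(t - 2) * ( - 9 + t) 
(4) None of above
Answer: 2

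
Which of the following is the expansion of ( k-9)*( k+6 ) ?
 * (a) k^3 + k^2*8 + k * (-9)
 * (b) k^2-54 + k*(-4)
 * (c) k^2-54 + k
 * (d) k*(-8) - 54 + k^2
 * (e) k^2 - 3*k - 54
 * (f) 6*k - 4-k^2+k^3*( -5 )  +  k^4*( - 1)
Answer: e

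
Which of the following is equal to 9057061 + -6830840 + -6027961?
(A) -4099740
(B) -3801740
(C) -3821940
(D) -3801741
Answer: B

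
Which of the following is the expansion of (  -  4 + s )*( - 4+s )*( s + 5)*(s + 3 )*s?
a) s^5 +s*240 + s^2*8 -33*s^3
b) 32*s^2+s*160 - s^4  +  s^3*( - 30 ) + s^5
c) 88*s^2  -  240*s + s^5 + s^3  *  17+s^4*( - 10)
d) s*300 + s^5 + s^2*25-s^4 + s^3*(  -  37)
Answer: a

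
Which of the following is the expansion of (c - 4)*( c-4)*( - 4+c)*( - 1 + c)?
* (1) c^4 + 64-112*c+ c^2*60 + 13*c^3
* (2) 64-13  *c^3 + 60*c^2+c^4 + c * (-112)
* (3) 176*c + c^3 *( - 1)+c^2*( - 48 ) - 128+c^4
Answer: 2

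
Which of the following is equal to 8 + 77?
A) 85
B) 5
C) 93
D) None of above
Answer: A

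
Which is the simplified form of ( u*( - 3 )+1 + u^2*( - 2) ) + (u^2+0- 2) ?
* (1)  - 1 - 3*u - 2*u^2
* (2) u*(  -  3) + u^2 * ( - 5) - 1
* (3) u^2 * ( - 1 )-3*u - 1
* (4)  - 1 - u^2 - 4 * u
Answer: 3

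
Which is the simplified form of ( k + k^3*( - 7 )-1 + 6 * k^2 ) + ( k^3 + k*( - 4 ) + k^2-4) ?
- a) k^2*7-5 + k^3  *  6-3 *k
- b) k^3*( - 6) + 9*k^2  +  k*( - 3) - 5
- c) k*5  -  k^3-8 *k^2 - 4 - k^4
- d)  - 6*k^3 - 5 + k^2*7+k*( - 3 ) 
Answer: d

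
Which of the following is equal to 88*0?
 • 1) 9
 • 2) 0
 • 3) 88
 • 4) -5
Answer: 2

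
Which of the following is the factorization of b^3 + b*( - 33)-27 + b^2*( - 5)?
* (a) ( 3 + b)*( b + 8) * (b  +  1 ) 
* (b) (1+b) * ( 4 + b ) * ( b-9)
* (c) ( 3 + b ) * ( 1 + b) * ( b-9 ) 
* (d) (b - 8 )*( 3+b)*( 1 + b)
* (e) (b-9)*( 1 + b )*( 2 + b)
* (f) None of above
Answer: c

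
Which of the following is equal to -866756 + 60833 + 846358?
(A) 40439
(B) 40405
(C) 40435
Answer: C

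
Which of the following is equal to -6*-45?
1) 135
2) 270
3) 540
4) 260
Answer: 2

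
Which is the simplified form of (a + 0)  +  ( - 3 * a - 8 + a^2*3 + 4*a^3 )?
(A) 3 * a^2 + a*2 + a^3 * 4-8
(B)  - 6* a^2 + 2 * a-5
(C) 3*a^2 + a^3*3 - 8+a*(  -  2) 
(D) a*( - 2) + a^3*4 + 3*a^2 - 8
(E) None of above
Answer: D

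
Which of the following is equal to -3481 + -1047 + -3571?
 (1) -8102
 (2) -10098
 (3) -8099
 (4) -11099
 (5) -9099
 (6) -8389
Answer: 3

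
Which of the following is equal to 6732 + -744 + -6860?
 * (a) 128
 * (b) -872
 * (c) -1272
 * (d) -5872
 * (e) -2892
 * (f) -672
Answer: b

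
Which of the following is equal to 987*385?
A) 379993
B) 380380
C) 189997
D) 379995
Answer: D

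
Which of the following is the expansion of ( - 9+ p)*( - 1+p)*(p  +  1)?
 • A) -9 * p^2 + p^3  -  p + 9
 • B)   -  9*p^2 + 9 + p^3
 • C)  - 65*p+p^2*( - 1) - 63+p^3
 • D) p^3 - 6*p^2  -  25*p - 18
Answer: A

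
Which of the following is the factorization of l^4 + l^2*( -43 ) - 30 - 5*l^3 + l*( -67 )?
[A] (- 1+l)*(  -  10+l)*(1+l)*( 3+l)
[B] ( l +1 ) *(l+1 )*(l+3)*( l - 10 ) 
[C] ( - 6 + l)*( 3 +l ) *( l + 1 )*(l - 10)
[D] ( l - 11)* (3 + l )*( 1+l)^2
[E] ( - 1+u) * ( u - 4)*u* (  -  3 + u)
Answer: B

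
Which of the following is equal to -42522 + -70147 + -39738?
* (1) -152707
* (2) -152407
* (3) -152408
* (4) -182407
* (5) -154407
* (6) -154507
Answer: 2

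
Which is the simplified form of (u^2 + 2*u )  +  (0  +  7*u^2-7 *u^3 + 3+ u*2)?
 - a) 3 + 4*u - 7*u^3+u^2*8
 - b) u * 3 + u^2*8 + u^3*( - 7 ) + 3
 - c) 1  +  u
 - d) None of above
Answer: a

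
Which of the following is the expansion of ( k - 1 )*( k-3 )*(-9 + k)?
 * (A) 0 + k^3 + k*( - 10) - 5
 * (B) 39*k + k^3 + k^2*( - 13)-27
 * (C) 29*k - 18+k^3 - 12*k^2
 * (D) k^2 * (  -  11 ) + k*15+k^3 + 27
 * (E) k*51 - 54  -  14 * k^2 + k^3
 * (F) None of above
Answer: B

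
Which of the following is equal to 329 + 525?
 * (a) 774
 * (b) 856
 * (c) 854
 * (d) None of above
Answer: c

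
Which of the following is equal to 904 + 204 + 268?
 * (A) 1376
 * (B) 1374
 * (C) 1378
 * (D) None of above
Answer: A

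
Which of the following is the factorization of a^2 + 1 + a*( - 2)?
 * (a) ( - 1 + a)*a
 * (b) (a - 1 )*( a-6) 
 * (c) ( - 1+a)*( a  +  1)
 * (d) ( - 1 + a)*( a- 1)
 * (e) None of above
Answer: d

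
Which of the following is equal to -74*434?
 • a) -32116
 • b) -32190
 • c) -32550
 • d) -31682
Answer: a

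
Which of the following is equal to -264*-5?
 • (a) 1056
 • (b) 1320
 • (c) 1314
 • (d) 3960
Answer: b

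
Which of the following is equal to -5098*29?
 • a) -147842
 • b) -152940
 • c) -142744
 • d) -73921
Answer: a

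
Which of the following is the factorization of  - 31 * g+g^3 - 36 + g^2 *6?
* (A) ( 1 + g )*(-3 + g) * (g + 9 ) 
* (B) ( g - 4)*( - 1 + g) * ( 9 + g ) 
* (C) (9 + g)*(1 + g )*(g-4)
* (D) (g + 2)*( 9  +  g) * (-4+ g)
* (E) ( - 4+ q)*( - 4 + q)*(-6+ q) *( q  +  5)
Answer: C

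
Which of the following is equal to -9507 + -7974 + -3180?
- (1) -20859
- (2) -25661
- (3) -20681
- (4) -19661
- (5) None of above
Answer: 5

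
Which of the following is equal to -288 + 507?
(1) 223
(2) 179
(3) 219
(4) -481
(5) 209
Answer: 3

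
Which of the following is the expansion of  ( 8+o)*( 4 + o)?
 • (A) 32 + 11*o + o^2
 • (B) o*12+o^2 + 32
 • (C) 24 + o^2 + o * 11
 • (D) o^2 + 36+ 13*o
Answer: B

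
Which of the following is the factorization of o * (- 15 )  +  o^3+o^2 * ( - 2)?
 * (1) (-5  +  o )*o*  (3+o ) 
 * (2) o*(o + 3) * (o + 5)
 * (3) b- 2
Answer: 1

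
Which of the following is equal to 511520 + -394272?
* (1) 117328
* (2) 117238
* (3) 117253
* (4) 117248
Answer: 4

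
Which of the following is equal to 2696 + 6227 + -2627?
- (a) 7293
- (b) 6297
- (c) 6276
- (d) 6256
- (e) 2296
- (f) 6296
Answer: f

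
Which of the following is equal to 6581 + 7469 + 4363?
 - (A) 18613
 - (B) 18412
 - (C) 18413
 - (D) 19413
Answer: C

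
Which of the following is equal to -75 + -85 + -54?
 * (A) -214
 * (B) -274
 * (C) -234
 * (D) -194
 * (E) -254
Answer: A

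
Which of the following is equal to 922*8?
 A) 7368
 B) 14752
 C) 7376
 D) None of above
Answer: C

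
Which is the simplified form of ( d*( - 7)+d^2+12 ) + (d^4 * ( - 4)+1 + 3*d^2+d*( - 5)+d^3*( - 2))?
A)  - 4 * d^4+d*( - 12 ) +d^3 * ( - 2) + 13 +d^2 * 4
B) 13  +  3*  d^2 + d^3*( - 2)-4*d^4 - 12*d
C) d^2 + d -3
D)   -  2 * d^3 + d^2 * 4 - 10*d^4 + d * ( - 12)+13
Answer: A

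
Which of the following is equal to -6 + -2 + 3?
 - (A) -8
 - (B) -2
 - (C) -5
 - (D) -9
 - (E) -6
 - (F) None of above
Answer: C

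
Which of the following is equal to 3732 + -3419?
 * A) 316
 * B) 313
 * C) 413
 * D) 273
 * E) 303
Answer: B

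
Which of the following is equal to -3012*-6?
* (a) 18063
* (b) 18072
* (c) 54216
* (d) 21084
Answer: b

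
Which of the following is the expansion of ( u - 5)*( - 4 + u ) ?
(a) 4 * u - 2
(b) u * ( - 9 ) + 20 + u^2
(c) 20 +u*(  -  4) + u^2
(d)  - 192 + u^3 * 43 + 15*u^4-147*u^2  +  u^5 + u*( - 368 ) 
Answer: b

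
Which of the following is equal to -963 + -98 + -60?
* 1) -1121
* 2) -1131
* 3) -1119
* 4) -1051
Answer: 1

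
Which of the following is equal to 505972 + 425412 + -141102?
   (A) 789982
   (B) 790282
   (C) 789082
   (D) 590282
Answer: B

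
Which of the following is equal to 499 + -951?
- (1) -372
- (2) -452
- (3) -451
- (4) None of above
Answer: 2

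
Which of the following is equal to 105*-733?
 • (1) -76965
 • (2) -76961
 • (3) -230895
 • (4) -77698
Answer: 1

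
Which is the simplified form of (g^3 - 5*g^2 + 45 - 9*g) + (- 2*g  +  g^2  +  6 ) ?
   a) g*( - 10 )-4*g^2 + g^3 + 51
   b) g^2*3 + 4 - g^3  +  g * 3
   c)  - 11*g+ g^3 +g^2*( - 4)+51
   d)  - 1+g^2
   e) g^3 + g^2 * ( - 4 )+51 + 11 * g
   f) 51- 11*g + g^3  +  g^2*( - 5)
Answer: c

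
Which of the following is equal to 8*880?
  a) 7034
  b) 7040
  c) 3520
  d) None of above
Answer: b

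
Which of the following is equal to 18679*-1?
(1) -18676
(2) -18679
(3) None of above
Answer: 2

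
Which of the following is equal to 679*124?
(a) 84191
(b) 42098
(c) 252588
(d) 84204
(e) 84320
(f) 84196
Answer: f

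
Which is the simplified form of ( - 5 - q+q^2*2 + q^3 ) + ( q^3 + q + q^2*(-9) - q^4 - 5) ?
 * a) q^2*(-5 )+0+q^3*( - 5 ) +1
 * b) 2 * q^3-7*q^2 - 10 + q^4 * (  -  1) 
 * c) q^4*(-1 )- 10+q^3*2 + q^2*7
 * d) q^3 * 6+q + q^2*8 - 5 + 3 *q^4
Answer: b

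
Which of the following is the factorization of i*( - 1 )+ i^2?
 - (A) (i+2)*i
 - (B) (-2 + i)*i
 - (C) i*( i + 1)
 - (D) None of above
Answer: D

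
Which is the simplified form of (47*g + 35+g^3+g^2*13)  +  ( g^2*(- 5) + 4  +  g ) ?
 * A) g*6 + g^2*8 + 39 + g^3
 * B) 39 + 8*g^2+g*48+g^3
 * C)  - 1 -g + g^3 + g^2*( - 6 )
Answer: B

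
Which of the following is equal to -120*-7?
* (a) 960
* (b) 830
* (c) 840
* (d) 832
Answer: c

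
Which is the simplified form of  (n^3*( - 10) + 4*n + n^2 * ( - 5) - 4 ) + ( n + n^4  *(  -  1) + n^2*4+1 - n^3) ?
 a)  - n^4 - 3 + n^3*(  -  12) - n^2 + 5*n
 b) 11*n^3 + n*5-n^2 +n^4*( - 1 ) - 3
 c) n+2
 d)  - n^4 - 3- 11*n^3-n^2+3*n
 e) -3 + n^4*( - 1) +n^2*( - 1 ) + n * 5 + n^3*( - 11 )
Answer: e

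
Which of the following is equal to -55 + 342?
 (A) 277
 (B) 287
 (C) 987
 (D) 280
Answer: B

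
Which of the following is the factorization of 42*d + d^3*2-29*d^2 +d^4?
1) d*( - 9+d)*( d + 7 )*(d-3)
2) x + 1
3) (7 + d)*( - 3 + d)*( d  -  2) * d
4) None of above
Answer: 3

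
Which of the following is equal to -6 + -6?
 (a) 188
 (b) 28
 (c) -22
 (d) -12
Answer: d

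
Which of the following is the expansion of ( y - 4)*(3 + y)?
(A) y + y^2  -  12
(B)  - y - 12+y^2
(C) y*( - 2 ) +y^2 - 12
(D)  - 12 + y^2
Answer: B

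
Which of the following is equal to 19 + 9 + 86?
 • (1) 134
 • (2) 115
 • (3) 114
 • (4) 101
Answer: 3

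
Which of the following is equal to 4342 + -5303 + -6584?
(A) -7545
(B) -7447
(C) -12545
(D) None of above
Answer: A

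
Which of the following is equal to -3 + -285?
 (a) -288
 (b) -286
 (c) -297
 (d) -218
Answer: a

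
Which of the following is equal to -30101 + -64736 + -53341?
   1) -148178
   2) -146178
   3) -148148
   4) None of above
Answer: 1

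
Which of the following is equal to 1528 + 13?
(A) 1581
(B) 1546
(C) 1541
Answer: C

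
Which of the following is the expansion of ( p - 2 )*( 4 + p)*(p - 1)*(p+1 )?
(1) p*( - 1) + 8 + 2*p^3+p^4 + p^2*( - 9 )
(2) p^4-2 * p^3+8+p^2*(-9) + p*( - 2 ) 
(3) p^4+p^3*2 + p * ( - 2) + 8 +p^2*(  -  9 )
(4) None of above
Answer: 3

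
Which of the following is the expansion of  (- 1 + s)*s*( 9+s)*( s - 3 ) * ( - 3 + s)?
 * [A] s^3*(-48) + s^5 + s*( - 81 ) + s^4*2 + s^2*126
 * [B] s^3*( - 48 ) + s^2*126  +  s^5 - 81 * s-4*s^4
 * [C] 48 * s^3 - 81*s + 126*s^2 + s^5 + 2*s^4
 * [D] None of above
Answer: A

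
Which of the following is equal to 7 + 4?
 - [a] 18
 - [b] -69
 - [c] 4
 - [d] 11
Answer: d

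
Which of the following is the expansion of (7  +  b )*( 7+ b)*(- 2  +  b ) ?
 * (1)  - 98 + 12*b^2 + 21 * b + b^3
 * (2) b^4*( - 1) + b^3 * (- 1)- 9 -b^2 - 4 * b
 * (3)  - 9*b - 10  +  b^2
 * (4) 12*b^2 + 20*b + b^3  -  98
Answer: 1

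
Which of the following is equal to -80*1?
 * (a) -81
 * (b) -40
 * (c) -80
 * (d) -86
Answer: c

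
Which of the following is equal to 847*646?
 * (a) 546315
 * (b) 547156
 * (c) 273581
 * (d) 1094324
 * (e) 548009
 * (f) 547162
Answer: f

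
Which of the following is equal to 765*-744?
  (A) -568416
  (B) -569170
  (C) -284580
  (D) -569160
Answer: D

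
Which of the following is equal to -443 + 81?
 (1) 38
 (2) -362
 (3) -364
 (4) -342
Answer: 2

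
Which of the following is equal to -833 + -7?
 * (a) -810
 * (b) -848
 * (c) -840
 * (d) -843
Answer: c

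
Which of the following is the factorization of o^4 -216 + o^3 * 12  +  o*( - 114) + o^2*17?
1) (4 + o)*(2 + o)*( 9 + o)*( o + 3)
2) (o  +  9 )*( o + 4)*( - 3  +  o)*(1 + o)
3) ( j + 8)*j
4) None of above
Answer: 4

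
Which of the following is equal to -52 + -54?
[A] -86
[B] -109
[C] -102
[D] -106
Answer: D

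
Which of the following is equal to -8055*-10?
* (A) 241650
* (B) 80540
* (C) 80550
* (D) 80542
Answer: C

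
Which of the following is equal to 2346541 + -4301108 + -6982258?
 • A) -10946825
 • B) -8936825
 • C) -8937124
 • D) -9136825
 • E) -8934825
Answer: B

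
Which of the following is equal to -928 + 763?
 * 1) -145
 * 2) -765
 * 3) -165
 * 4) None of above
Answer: 3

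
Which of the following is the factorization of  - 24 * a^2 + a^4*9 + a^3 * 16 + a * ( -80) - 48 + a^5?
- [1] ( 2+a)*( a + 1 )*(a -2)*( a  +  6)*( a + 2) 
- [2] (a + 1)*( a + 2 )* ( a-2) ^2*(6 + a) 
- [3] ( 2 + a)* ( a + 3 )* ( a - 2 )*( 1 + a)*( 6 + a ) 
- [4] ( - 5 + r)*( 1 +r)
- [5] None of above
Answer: 1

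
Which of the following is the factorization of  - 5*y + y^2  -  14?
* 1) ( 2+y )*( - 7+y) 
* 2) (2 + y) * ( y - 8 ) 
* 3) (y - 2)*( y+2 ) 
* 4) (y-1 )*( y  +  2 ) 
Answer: 1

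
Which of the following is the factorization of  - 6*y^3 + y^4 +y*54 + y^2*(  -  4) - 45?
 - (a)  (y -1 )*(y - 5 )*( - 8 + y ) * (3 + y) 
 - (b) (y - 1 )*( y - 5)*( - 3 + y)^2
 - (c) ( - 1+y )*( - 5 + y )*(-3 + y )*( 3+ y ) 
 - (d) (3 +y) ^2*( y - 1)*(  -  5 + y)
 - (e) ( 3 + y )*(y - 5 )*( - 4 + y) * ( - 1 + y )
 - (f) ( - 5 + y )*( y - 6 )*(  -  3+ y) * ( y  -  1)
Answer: c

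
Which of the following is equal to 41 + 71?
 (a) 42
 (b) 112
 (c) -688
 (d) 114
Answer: b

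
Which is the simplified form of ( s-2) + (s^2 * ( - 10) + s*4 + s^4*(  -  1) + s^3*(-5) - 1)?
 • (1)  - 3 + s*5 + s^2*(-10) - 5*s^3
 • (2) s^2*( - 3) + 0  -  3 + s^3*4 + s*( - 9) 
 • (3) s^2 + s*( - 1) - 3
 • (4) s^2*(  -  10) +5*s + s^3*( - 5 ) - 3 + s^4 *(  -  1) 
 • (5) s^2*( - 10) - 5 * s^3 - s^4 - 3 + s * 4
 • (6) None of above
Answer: 4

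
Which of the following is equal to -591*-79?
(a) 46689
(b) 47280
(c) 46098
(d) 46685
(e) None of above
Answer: a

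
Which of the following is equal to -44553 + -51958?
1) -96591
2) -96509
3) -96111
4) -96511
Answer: 4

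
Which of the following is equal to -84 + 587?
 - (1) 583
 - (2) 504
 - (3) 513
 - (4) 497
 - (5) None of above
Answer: 5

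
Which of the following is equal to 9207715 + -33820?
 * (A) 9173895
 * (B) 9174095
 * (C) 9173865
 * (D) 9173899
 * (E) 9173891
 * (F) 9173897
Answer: A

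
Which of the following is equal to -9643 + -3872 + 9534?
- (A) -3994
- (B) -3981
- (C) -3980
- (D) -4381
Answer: B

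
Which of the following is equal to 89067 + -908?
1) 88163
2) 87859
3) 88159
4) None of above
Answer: 3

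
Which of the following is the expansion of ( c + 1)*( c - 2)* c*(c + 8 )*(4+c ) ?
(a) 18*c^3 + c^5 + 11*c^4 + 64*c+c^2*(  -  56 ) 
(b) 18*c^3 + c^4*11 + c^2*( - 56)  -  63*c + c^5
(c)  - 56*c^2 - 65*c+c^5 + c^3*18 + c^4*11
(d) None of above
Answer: d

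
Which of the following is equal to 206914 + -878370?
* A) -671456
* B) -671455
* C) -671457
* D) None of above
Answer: A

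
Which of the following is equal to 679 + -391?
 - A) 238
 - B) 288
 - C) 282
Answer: B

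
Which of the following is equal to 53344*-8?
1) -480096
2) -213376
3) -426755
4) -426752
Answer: 4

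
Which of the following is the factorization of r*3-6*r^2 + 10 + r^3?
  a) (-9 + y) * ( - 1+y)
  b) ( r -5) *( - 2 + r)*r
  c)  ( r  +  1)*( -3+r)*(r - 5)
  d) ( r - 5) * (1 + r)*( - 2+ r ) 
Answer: d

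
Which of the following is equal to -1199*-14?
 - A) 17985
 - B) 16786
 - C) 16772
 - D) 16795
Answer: B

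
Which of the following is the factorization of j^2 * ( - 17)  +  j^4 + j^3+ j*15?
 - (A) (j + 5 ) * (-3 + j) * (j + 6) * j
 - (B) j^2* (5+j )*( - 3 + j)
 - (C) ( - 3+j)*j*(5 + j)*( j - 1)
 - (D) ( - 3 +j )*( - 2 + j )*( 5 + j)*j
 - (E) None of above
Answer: C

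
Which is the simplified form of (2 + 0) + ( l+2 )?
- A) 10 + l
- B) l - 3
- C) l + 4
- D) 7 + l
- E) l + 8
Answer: C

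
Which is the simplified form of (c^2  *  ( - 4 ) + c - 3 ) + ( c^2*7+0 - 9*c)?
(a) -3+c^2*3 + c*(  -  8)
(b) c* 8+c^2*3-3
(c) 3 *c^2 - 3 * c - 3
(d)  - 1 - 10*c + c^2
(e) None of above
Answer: a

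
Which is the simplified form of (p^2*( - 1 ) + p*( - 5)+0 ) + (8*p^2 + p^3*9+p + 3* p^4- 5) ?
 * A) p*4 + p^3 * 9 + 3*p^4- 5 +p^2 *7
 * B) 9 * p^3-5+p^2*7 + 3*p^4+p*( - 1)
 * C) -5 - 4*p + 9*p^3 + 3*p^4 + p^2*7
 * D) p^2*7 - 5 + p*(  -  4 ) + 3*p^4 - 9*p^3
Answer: C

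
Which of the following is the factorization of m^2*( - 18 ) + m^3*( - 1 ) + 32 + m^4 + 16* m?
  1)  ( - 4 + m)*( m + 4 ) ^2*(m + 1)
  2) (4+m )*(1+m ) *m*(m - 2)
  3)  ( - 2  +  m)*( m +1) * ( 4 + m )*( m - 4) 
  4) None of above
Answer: 3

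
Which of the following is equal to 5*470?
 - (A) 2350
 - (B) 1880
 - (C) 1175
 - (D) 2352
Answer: A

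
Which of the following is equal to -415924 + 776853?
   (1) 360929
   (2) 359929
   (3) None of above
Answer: 1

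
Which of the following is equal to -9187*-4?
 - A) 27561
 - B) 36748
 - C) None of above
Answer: B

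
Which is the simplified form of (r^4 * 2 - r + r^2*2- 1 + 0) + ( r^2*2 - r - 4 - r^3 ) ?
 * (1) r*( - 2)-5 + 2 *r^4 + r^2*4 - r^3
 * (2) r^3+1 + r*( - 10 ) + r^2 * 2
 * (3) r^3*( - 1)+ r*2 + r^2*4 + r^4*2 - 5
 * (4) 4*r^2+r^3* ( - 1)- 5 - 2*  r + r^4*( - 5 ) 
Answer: 1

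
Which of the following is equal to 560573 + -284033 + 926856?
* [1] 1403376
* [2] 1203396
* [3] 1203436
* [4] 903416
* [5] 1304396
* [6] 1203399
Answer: 2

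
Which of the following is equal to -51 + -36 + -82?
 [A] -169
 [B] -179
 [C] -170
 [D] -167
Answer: A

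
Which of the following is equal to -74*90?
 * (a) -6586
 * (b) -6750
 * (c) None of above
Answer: c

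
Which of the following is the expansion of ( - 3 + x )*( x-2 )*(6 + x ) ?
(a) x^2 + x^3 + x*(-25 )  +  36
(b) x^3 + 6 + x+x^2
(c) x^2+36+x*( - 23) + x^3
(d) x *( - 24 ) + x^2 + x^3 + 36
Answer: d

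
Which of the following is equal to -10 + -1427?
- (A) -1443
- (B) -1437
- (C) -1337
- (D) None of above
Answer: B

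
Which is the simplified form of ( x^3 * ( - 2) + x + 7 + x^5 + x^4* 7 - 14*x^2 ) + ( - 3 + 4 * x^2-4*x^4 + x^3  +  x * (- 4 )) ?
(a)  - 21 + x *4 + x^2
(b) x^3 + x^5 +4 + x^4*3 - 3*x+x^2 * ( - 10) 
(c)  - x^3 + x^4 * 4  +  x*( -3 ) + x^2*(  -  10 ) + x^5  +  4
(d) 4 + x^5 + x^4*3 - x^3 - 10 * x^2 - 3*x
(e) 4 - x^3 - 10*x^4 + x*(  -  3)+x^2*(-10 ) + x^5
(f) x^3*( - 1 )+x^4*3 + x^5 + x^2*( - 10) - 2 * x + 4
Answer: d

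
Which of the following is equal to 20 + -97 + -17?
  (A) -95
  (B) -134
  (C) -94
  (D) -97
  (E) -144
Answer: C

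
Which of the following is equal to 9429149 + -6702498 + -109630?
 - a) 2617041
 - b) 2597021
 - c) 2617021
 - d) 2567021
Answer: c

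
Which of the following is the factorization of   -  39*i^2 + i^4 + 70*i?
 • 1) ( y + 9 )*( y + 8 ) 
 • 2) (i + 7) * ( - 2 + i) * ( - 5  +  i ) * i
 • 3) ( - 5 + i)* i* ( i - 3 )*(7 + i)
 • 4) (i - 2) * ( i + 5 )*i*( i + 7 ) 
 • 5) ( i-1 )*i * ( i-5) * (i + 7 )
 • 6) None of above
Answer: 2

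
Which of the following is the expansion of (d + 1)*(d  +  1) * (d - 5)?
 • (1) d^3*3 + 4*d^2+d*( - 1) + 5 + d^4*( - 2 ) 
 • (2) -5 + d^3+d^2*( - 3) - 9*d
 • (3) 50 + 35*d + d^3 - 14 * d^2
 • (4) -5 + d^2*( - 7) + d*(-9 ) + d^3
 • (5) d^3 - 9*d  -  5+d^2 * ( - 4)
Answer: 2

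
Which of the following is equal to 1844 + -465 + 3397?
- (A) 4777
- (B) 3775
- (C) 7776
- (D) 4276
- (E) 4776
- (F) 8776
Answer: E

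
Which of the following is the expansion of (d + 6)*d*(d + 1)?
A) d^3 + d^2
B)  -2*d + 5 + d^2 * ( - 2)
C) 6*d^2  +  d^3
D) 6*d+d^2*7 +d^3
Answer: D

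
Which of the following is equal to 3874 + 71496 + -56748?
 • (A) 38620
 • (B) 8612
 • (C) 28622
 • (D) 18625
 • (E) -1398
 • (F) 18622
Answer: F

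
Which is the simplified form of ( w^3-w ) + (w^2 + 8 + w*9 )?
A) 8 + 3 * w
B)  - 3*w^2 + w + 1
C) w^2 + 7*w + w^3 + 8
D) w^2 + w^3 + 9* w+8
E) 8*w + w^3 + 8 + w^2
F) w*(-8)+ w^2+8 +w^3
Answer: E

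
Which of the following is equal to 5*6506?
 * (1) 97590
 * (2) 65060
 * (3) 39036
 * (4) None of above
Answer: 4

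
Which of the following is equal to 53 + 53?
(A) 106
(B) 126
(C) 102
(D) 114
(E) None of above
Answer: A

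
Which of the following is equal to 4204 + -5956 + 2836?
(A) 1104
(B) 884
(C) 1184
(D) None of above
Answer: D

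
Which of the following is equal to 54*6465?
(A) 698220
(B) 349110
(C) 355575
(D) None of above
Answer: B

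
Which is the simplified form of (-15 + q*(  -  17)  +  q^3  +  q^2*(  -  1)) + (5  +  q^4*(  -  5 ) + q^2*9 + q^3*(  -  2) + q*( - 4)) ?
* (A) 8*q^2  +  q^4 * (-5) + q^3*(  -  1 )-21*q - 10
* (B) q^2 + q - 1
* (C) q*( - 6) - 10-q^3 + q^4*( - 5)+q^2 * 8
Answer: A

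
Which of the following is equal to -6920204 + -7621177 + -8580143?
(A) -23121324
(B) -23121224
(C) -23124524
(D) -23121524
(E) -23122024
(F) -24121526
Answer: D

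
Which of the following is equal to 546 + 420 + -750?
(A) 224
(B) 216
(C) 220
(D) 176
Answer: B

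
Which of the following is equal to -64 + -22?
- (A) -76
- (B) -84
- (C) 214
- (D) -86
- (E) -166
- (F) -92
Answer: D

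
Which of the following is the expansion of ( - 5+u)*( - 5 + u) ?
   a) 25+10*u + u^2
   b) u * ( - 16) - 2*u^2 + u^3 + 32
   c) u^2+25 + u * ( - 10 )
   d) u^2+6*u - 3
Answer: c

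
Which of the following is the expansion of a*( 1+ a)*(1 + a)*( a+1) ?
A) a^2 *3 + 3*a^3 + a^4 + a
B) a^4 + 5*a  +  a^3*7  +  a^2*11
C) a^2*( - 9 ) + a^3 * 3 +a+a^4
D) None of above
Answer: A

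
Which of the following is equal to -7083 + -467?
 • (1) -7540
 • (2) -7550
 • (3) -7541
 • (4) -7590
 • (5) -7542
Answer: 2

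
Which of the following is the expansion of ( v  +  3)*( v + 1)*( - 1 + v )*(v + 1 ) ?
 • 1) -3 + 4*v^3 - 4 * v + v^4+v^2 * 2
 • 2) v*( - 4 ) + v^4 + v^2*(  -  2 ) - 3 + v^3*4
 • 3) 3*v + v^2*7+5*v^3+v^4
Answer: 1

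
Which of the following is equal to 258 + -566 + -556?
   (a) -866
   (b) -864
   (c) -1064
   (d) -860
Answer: b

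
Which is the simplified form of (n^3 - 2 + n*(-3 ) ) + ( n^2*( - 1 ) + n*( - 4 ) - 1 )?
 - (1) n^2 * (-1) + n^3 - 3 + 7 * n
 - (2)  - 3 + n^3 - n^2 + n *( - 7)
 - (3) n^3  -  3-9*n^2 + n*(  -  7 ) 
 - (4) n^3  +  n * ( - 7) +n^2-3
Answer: 2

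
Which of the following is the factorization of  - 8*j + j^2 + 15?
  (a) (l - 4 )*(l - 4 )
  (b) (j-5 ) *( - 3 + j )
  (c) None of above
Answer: b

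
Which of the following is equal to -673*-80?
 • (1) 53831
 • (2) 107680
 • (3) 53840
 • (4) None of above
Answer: 3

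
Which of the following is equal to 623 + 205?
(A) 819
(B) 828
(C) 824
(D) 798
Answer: B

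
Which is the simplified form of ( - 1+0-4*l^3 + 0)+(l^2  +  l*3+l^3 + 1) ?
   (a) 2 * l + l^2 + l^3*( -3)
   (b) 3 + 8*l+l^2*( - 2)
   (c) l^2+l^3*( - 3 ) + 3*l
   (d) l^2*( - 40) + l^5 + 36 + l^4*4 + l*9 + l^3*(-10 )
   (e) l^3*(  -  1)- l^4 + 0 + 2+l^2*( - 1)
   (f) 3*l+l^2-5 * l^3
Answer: c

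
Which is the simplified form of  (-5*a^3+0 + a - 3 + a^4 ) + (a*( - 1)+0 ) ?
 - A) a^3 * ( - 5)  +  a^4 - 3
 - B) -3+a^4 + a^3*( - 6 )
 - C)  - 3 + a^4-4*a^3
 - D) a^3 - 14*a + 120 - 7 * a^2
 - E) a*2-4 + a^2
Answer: A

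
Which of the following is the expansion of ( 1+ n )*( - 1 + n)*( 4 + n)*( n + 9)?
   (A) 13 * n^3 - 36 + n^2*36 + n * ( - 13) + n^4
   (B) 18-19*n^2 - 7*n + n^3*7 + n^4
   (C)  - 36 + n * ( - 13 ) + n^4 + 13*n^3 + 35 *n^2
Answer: C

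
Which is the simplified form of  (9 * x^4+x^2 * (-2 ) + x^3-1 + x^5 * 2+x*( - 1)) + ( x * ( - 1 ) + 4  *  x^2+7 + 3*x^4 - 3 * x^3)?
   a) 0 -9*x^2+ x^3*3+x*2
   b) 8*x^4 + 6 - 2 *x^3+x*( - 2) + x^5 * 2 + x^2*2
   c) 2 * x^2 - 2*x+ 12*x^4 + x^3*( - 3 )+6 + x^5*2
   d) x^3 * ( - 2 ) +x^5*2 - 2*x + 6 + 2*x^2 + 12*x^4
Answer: d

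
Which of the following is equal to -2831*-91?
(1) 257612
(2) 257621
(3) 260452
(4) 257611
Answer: 2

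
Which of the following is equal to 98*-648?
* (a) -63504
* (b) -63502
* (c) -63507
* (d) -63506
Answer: a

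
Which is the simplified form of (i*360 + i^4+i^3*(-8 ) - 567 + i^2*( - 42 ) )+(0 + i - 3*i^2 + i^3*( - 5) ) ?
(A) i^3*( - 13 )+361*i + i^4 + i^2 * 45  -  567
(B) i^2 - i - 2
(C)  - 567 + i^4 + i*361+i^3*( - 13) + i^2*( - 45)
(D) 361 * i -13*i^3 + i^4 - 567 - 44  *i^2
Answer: C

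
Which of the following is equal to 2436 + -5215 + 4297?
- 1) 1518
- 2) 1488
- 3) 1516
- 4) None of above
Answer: 1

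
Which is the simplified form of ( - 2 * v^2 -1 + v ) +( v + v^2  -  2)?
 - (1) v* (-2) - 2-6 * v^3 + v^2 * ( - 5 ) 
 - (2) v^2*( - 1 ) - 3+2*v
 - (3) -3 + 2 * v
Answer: 2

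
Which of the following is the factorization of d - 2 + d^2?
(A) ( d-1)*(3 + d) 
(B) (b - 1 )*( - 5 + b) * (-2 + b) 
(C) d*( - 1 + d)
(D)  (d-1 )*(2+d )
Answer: D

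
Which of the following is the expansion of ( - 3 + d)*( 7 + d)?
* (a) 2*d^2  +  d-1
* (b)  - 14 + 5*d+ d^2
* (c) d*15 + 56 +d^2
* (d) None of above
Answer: d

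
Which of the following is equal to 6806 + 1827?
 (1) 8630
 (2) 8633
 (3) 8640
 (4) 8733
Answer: 2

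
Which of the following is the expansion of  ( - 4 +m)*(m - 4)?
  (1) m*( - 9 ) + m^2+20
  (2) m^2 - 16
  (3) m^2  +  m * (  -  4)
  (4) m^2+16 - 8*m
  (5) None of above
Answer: 4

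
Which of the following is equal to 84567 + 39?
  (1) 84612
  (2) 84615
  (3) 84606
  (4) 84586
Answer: 3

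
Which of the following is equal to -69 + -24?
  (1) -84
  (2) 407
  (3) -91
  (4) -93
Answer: 4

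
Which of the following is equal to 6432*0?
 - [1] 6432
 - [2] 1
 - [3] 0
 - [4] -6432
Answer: 3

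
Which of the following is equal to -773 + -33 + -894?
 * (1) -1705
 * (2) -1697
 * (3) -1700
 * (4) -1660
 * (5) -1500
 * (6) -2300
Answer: 3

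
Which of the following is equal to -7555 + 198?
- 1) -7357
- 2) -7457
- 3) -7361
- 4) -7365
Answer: 1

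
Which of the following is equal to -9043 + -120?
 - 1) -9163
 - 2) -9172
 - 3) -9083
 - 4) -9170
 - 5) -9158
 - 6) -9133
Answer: 1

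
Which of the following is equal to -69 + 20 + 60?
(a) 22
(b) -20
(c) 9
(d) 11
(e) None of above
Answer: d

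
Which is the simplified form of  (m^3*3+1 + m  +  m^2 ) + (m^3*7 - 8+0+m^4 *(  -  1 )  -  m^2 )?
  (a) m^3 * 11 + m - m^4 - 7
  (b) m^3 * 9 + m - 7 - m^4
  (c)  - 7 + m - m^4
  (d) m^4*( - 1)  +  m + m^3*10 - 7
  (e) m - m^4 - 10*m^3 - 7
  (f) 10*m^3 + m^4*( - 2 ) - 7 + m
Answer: d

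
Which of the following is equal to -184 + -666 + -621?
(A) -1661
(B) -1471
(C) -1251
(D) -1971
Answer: B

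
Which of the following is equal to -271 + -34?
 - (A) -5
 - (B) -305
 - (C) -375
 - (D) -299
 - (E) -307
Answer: B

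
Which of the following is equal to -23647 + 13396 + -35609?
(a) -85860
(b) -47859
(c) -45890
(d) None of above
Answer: d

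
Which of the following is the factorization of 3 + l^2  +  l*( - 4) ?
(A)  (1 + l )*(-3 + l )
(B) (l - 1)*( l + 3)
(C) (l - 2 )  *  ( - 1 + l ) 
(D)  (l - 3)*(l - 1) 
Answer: D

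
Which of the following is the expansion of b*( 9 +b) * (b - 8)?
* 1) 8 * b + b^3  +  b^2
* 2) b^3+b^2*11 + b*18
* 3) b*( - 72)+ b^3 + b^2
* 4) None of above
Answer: 3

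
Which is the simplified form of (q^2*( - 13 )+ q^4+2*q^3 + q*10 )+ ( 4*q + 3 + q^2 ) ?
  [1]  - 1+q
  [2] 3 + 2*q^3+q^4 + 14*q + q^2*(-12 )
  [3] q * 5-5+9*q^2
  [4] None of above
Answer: 2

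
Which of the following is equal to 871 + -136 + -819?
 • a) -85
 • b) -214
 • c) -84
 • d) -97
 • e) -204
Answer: c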